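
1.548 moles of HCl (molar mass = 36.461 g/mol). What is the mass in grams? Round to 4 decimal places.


mass = n * M
mass = 1.548 * 36.461
mass = 56.441628 g, rounded to 4 dp:

56.4416 g


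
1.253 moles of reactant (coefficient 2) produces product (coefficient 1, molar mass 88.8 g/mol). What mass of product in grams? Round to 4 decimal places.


Use the coefficient ratio to convert reactant moles to product moles, then multiply by the product's molar mass.
moles_P = moles_R * (coeff_P / coeff_R) = 1.253 * (1/2) = 0.6265
mass_P = moles_P * M_P = 0.6265 * 88.8
mass_P = 55.6332 g, rounded to 4 dp:

55.6332 g


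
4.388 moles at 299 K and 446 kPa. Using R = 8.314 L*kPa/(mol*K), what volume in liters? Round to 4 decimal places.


PV = nRT, solve for V = nRT / P.
nRT = 4.388 * 8.314 * 299 = 10908.0678
V = 10908.0678 / 446
V = 24.45755112 L, rounded to 4 dp:

24.4576 L


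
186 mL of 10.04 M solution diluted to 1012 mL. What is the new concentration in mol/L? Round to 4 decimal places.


Dilution: M1*V1 = M2*V2, solve for M2.
M2 = M1*V1 / V2
M2 = 10.04 * 186 / 1012
M2 = 1867.44 / 1012
M2 = 1.84529644 mol/L, rounded to 4 dp:

1.8453 mol/L


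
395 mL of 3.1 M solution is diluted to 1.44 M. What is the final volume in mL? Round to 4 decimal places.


Dilution: M1*V1 = M2*V2, solve for V2.
V2 = M1*V1 / M2
V2 = 3.1 * 395 / 1.44
V2 = 1224.5 / 1.44
V2 = 850.34722222 mL, rounded to 4 dp:

850.3472 mL


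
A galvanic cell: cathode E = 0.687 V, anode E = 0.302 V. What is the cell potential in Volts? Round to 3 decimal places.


Standard cell potential: E_cell = E_cathode - E_anode.
E_cell = 0.687 - (0.302)
E_cell = 0.385 V, rounded to 3 dp:

0.385 V


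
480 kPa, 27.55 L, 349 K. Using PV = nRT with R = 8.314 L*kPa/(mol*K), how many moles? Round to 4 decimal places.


PV = nRT, solve for n = PV / (RT).
PV = 480 * 27.55 = 13224.0
RT = 8.314 * 349 = 2901.586
n = 13224.0 / 2901.586
n = 4.55750751 mol, rounded to 4 dp:

4.5575 mol


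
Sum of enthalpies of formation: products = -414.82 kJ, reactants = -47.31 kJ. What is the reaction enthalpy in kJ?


dH_rxn = sum(dH_f products) - sum(dH_f reactants)
dH_rxn = -414.82 - (-47.31)
dH_rxn = -367.51 kJ:

-367.51 kJ


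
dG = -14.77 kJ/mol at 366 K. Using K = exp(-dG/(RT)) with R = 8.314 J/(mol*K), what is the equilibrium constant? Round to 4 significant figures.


dG is in kJ/mol; multiply by 1000 to match R in J/(mol*K).
RT = 8.314 * 366 = 3042.924 J/mol
exponent = -dG*1000 / (RT) = -(-14.77*1000) / 3042.924 = 4.85388396
K = exp(4.85388396)
K = 128.23749, rounded to 4 significant figures:

128.2


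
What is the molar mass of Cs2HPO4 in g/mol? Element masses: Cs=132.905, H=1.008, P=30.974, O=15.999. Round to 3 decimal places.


M = sum(count * atomic_mass) over atoms.
M = 2*132.905 + 1*1.008 + 1*30.974 + 4*15.999
M = 265.81 + 1.008 + 30.974 + 63.996
M = 361.788 g/mol, rounded to 3 dp:

361.788 g/mol


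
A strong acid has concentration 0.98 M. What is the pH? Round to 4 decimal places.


A strong acid dissociates completely, so [H+] equals the given concentration.
pH = -log10([H+]) = -log10(0.98)
pH = 0.00877392, rounded to 4 dp:

0.0088


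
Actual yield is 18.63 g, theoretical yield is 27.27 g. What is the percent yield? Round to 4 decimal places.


% yield = 100 * actual / theoretical
% yield = 100 * 18.63 / 27.27
% yield = 68.31683168 %, rounded to 4 dp:

68.3168 %


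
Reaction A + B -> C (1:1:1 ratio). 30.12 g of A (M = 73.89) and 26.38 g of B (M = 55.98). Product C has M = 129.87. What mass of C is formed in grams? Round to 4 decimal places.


Find moles of each reactant; the smaller value is the limiting reagent in a 1:1:1 reaction, so moles_C equals moles of the limiter.
n_A = mass_A / M_A = 30.12 / 73.89 = 0.407633 mol
n_B = mass_B / M_B = 26.38 / 55.98 = 0.47124 mol
Limiting reagent: A (smaller), n_limiting = 0.407633 mol
mass_C = n_limiting * M_C = 0.407633 * 129.87
mass_C = 52.93929771 g, rounded to 4 dp:

52.9393 g


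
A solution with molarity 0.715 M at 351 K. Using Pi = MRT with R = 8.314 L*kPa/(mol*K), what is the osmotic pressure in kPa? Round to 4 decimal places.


Osmotic pressure (van't Hoff): Pi = M*R*T.
RT = 8.314 * 351 = 2918.214
Pi = 0.715 * 2918.214
Pi = 2086.52301 kPa, rounded to 4 dp:

2086.5230 kPa


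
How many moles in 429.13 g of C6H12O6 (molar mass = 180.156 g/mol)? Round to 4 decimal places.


n = mass / M
n = 429.13 / 180.156
n = 2.38199116 mol, rounded to 4 dp:

2.3820 mol


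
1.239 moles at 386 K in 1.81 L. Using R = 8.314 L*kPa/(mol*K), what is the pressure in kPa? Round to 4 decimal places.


PV = nRT, solve for P = nRT / V.
nRT = 1.239 * 8.314 * 386 = 3976.2038
P = 3976.2038 / 1.81
P = 2196.79767956 kPa, rounded to 4 dp:

2196.7977 kPa


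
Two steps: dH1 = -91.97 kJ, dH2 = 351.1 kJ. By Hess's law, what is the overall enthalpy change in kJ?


Hess's law: enthalpy is a state function, so add the step enthalpies.
dH_total = dH1 + dH2 = -91.97 + (351.1)
dH_total = 259.13 kJ:

259.13 kJ


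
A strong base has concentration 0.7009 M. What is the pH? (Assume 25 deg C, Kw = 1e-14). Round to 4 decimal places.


A strong base dissociates completely, so [OH-] equals the given concentration.
pOH = -log10([OH-]) = -log10(0.7009) = 0.154344
pH = 14 - pOH = 14 - 0.154344
pH = 13.845656, rounded to 4 dp:

13.8457


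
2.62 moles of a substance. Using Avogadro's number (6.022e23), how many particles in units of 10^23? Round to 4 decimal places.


N = n * NA, then divide by 1e23 for the requested units.
N / 1e23 = n * 6.022
N / 1e23 = 2.62 * 6.022
N / 1e23 = 15.77764, rounded to 4 dp:

15.7776


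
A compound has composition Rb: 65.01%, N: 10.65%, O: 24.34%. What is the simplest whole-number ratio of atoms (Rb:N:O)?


Assume 100 g of compound, divide each mass% by atomic mass to get moles, then normalize by the smallest to get a raw atom ratio.
Moles per 100 g: Rb: 65.01/85.468 = 0.7606, N: 10.65/14.007 = 0.7603, O: 24.34/15.999 = 1.5213
Raw ratio (divide by min = 0.7603): Rb: 1.0, N: 1.0, O: 2.001
Multiply by 1 to clear fractions: Rb: 1.0 ~= 1, N: 1.0 ~= 1, O: 2.001 ~= 2
Reduce by GCD to get the simplest whole-number ratio:

1:1:2


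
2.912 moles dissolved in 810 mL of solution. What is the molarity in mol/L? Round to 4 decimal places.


Convert volume to liters: V_L = V_mL / 1000.
V_L = 810 / 1000 = 0.81 L
M = n / V_L = 2.912 / 0.81
M = 3.59506173 mol/L, rounded to 4 dp:

3.5951 mol/L


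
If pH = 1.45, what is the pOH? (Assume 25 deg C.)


At 25 deg C, pH + pOH = 14.
pOH = 14 - pH = 14 - 1.45
pOH = 12.55:

12.55


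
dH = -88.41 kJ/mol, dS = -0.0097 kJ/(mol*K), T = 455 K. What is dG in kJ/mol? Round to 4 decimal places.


Gibbs: dG = dH - T*dS (consistent units, dS already in kJ/(mol*K)).
T*dS = 455 * -0.0097 = -4.4135
dG = -88.41 - (-4.4135)
dG = -83.9965 kJ/mol, rounded to 4 dp:

-83.9965 kJ/mol


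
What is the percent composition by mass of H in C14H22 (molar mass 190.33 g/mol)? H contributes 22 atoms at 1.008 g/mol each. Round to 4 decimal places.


pct = 100 * (n_elem * M_elem) / M_total
mass_contribution = 22 * 1.008 = 22.176 g/mol
pct = 100 * 22.176 / 190.33
pct = 11.65134241 %, rounded to 4 dp:

11.6513 %


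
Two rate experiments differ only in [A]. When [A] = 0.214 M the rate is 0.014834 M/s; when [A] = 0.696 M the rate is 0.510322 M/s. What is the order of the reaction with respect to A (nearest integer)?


Rate is proportional to [A]^n, so rate2/rate1 = ([A]2/[A]1)^n. Take logs to solve for n.
rate2/rate1 = 0.510322 / 0.014834 = 34.4022
[A]2/[A]1 = 0.696 / 0.214 = 3.2523
n = ln(34.4022) / ln(3.2523) = 3.0
Nearest integer order:

3


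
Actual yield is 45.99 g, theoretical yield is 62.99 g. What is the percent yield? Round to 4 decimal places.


% yield = 100 * actual / theoretical
% yield = 100 * 45.99 / 62.99
% yield = 73.01158914 %, rounded to 4 dp:

73.0116 %


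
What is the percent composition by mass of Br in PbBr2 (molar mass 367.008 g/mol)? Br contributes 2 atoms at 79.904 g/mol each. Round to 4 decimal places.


pct = 100 * (n_elem * M_elem) / M_total
mass_contribution = 2 * 79.904 = 159.808 g/mol
pct = 100 * 159.808 / 367.008
pct = 43.54346499 %, rounded to 4 dp:

43.5435 %


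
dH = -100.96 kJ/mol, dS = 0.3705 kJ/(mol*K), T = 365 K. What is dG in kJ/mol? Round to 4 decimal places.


Gibbs: dG = dH - T*dS (consistent units, dS already in kJ/(mol*K)).
T*dS = 365 * 0.3705 = 135.2325
dG = -100.96 - (135.2325)
dG = -236.1925 kJ/mol, rounded to 4 dp:

-236.1925 kJ/mol


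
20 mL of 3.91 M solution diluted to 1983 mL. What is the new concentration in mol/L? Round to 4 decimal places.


Dilution: M1*V1 = M2*V2, solve for M2.
M2 = M1*V1 / V2
M2 = 3.91 * 20 / 1983
M2 = 78.2 / 1983
M2 = 0.0394352 mol/L, rounded to 4 dp:

0.0394 mol/L


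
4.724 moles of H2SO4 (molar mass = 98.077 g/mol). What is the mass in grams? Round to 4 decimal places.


mass = n * M
mass = 4.724 * 98.077
mass = 463.315748 g, rounded to 4 dp:

463.3157 g


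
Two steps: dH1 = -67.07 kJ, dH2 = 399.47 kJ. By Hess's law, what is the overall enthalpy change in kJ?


Hess's law: enthalpy is a state function, so add the step enthalpies.
dH_total = dH1 + dH2 = -67.07 + (399.47)
dH_total = 332.4 kJ:

332.40 kJ


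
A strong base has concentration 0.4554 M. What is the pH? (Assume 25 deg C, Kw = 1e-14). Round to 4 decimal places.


A strong base dissociates completely, so [OH-] equals the given concentration.
pOH = -log10([OH-]) = -log10(0.4554) = 0.341607
pH = 14 - pOH = 14 - 0.341607
pH = 13.658393, rounded to 4 dp:

13.6584


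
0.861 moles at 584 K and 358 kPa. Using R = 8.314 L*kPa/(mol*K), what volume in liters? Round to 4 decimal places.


PV = nRT, solve for V = nRT / P.
nRT = 0.861 * 8.314 * 584 = 4180.4787
V = 4180.4787 / 358
V = 11.6773148 L, rounded to 4 dp:

11.6773 L


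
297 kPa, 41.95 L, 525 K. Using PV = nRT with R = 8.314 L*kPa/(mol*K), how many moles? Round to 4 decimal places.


PV = nRT, solve for n = PV / (RT).
PV = 297 * 41.95 = 12459.15
RT = 8.314 * 525 = 4364.85
n = 12459.15 / 4364.85
n = 2.85442799 mol, rounded to 4 dp:

2.8544 mol


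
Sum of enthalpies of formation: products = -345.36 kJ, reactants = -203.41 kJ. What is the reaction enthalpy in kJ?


dH_rxn = sum(dH_f products) - sum(dH_f reactants)
dH_rxn = -345.36 - (-203.41)
dH_rxn = -141.95 kJ:

-141.95 kJ


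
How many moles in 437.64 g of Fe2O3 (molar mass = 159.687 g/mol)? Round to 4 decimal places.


n = mass / M
n = 437.64 / 159.687
n = 2.74061132 mol, rounded to 4 dp:

2.7406 mol


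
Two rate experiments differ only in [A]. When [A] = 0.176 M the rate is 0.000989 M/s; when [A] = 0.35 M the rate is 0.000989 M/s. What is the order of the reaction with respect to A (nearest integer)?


Rate is proportional to [A]^n, so rate2/rate1 = ([A]2/[A]1)^n. Take logs to solve for n.
rate2/rate1 = 0.000989 / 0.000989 = 1.0
[A]2/[A]1 = 0.35 / 0.176 = 1.9886
n = ln(1.0) / ln(1.9886) = 0.0
Nearest integer order:

0


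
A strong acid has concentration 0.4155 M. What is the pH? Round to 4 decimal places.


A strong acid dissociates completely, so [H+] equals the given concentration.
pH = -log10([H+]) = -log10(0.4155)
pH = 0.38142897, rounded to 4 dp:

0.3814


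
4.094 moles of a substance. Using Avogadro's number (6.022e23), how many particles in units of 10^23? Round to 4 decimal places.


N = n * NA, then divide by 1e23 for the requested units.
N / 1e23 = n * 6.022
N / 1e23 = 4.094 * 6.022
N / 1e23 = 24.654068, rounded to 4 dp:

24.6541


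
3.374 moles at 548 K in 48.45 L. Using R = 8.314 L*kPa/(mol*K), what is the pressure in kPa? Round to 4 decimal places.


PV = nRT, solve for P = nRT / V.
nRT = 3.374 * 8.314 * 548 = 15372.1869
P = 15372.1869 / 48.45
P = 317.27939938 kPa, rounded to 4 dp:

317.2794 kPa


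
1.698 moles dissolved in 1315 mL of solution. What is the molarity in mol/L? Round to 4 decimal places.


Convert volume to liters: V_L = V_mL / 1000.
V_L = 1315 / 1000 = 1.315 L
M = n / V_L = 1.698 / 1.315
M = 1.29125475 mol/L, rounded to 4 dp:

1.2913 mol/L


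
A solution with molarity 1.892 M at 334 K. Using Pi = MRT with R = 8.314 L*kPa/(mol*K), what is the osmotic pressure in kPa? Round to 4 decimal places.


Osmotic pressure (van't Hoff): Pi = M*R*T.
RT = 8.314 * 334 = 2776.876
Pi = 1.892 * 2776.876
Pi = 5253.849392 kPa, rounded to 4 dp:

5253.8494 kPa


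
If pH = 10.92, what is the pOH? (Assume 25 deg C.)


At 25 deg C, pH + pOH = 14.
pOH = 14 - pH = 14 - 10.92
pOH = 3.08:

3.08


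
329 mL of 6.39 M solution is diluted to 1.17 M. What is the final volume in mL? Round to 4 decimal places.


Dilution: M1*V1 = M2*V2, solve for V2.
V2 = M1*V1 / M2
V2 = 6.39 * 329 / 1.17
V2 = 2102.31 / 1.17
V2 = 1796.84615385 mL, rounded to 4 dp:

1796.8462 mL


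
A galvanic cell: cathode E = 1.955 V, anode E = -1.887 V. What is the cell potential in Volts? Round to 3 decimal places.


Standard cell potential: E_cell = E_cathode - E_anode.
E_cell = 1.955 - (-1.887)
E_cell = 3.842 V, rounded to 3 dp:

3.842 V


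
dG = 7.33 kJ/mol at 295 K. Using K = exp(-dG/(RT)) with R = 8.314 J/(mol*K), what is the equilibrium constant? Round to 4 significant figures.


dG is in kJ/mol; multiply by 1000 to match R in J/(mol*K).
RT = 8.314 * 295 = 2452.63 J/mol
exponent = -dG*1000 / (RT) = -(7.33*1000) / 2452.63 = -2.98862853
K = exp(-2.98862853)
K = 0.050356452, rounded to 4 significant figures:

0.05036


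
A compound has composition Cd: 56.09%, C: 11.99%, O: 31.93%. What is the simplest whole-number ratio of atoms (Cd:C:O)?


Assume 100 g of compound, divide each mass% by atomic mass to get moles, then normalize by the smallest to get a raw atom ratio.
Moles per 100 g: Cd: 56.09/112.414 = 0.499, C: 11.99/12.011 = 0.9983, O: 31.93/15.999 = 1.9957
Raw ratio (divide by min = 0.499): Cd: 1.0, C: 2.001, O: 4.0
Multiply by 1 to clear fractions: Cd: 1.0 ~= 1, C: 2.001 ~= 2, O: 4.0 ~= 4
Reduce by GCD to get the simplest whole-number ratio:

1:2:4


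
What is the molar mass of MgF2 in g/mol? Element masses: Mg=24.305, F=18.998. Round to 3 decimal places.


M = sum(count * atomic_mass) over atoms.
M = 1*24.305 + 2*18.998
M = 24.305 + 37.996
M = 62.301 g/mol, rounded to 3 dp:

62.301 g/mol


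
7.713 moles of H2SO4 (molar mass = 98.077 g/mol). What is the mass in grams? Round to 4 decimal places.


mass = n * M
mass = 7.713 * 98.077
mass = 756.467901 g, rounded to 4 dp:

756.4679 g


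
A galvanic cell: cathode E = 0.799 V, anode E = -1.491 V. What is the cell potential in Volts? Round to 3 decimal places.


Standard cell potential: E_cell = E_cathode - E_anode.
E_cell = 0.799 - (-1.491)
E_cell = 2.29 V, rounded to 3 dp:

2.290 V


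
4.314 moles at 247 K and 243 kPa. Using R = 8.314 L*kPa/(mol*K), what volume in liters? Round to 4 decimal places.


PV = nRT, solve for V = nRT / P.
nRT = 4.314 * 8.314 * 247 = 8859.0492
V = 8859.0492 / 243
V = 36.45699259 L, rounded to 4 dp:

36.4570 L


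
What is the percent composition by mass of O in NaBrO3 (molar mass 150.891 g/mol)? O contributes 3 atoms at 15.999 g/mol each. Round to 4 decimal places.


pct = 100 * (n_elem * M_elem) / M_total
mass_contribution = 3 * 15.999 = 47.997 g/mol
pct = 100 * 47.997 / 150.891
pct = 31.80905422 %, rounded to 4 dp:

31.8091 %


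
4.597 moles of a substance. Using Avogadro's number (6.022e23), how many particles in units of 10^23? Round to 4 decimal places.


N = n * NA, then divide by 1e23 for the requested units.
N / 1e23 = n * 6.022
N / 1e23 = 4.597 * 6.022
N / 1e23 = 27.683134, rounded to 4 dp:

27.6831


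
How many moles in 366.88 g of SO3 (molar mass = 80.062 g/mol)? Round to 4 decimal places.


n = mass / M
n = 366.88 / 80.062
n = 4.5824486 mol, rounded to 4 dp:

4.5824 mol


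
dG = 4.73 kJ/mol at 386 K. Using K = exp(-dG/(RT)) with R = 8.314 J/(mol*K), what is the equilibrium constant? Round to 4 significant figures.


dG is in kJ/mol; multiply by 1000 to match R in J/(mol*K).
RT = 8.314 * 386 = 3209.204 J/mol
exponent = -dG*1000 / (RT) = -(4.73*1000) / 3209.204 = -1.47388574
K = exp(-1.47388574)
K = 0.22903379, rounded to 4 significant figures:

0.2290


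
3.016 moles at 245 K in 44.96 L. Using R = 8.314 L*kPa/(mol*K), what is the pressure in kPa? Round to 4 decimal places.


PV = nRT, solve for P = nRT / V.
nRT = 3.016 * 8.314 * 245 = 6143.3809
P = 6143.3809 / 44.96
P = 136.64103425 kPa, rounded to 4 dp:

136.6410 kPa


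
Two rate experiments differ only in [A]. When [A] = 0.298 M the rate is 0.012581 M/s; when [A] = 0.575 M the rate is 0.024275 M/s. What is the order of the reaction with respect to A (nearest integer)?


Rate is proportional to [A]^n, so rate2/rate1 = ([A]2/[A]1)^n. Take logs to solve for n.
rate2/rate1 = 0.024275 / 0.012581 = 1.9295
[A]2/[A]1 = 0.575 / 0.298 = 1.9295
n = ln(1.9295) / ln(1.9295) = 1.0
Nearest integer order:

1


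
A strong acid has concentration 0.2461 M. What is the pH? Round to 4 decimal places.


A strong acid dissociates completely, so [H+] equals the given concentration.
pH = -log10([H+]) = -log10(0.2461)
pH = 0.60888839, rounded to 4 dp:

0.6089


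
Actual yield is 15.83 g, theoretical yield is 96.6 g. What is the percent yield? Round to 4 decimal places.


% yield = 100 * actual / theoretical
% yield = 100 * 15.83 / 96.6
% yield = 16.38716356 %, rounded to 4 dp:

16.3872 %


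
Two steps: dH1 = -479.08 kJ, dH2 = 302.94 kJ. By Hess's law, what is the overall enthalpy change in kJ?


Hess's law: enthalpy is a state function, so add the step enthalpies.
dH_total = dH1 + dH2 = -479.08 + (302.94)
dH_total = -176.14 kJ:

-176.14 kJ


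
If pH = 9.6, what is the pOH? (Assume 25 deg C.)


At 25 deg C, pH + pOH = 14.
pOH = 14 - pH = 14 - 9.6
pOH = 4.4:

4.40


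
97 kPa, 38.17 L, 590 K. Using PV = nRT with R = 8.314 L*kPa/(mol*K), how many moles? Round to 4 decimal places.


PV = nRT, solve for n = PV / (RT).
PV = 97 * 38.17 = 3702.49
RT = 8.314 * 590 = 4905.26
n = 3702.49 / 4905.26
n = 0.75479995 mol, rounded to 4 dp:

0.7548 mol


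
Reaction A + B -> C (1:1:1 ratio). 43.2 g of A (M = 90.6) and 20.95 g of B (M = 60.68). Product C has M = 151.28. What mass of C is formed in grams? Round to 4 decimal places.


Find moles of each reactant; the smaller value is the limiting reagent in a 1:1:1 reaction, so moles_C equals moles of the limiter.
n_A = mass_A / M_A = 43.2 / 90.6 = 0.476821 mol
n_B = mass_B / M_B = 20.95 / 60.68 = 0.345254 mol
Limiting reagent: B (smaller), n_limiting = 0.345254 mol
mass_C = n_limiting * M_C = 0.345254 * 151.28
mass_C = 52.23002512 g, rounded to 4 dp:

52.2300 g


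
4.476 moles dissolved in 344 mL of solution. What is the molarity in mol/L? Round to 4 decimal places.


Convert volume to liters: V_L = V_mL / 1000.
V_L = 344 / 1000 = 0.344 L
M = n / V_L = 4.476 / 0.344
M = 13.01162791 mol/L, rounded to 4 dp:

13.0116 mol/L


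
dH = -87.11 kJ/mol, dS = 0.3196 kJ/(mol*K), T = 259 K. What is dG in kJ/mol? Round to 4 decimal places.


Gibbs: dG = dH - T*dS (consistent units, dS already in kJ/(mol*K)).
T*dS = 259 * 0.3196 = 82.7764
dG = -87.11 - (82.7764)
dG = -169.8864 kJ/mol, rounded to 4 dp:

-169.8864 kJ/mol


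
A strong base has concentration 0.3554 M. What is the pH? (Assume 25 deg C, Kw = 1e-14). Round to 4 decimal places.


A strong base dissociates completely, so [OH-] equals the given concentration.
pOH = -log10([OH-]) = -log10(0.3554) = 0.449283
pH = 14 - pOH = 14 - 0.449283
pH = 13.550717, rounded to 4 dp:

13.5507


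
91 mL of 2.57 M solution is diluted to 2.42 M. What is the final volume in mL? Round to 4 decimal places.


Dilution: M1*V1 = M2*V2, solve for V2.
V2 = M1*V1 / M2
V2 = 2.57 * 91 / 2.42
V2 = 233.87 / 2.42
V2 = 96.64049587 mL, rounded to 4 dp:

96.6405 mL


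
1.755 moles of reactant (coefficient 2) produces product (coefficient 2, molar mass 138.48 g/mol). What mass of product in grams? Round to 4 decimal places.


Use the coefficient ratio to convert reactant moles to product moles, then multiply by the product's molar mass.
moles_P = moles_R * (coeff_P / coeff_R) = 1.755 * (2/2) = 1.755
mass_P = moles_P * M_P = 1.755 * 138.48
mass_P = 243.0324 g, rounded to 4 dp:

243.0324 g


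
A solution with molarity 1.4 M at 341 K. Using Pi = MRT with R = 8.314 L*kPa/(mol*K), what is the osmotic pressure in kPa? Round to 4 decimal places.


Osmotic pressure (van't Hoff): Pi = M*R*T.
RT = 8.314 * 341 = 2835.074
Pi = 1.4 * 2835.074
Pi = 3969.1036 kPa, rounded to 4 dp:

3969.1036 kPa


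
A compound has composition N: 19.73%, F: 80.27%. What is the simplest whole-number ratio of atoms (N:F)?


Assume 100 g of compound, divide each mass% by atomic mass to get moles, then normalize by the smallest to get a raw atom ratio.
Moles per 100 g: N: 19.73/14.007 = 1.4086, F: 80.27/18.998 = 4.2252
Raw ratio (divide by min = 1.4086): N: 1.0, F: 3.0
Multiply by 1 to clear fractions: N: 1.0 ~= 1, F: 3.0 ~= 3
Reduce by GCD to get the simplest whole-number ratio:

1:3


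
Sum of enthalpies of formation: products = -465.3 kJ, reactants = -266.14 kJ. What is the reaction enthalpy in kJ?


dH_rxn = sum(dH_f products) - sum(dH_f reactants)
dH_rxn = -465.3 - (-266.14)
dH_rxn = -199.16 kJ:

-199.16 kJ


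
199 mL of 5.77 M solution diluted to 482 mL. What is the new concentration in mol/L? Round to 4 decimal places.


Dilution: M1*V1 = M2*V2, solve for M2.
M2 = M1*V1 / V2
M2 = 5.77 * 199 / 482
M2 = 1148.23 / 482
M2 = 2.38221992 mol/L, rounded to 4 dp:

2.3822 mol/L


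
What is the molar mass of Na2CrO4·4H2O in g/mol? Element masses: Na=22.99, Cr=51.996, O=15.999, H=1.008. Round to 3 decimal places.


M = sum(count * atomic_mass) over atoms.
M = 2*22.99 + 1*51.996 + 8*15.999 + 8*1.008
M = 45.98 + 51.996 + 127.992 + 8.064
M = 234.032 g/mol, rounded to 3 dp:

234.032 g/mol


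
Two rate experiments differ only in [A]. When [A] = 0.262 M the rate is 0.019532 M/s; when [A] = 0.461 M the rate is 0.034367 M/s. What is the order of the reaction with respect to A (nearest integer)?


Rate is proportional to [A]^n, so rate2/rate1 = ([A]2/[A]1)^n. Take logs to solve for n.
rate2/rate1 = 0.034367 / 0.019532 = 1.7595
[A]2/[A]1 = 0.461 / 0.262 = 1.7595
n = ln(1.7595) / ln(1.7595) = 1.0
Nearest integer order:

1


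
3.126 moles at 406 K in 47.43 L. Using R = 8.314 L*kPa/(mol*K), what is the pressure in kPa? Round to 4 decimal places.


PV = nRT, solve for P = nRT / V.
nRT = 3.126 * 8.314 * 406 = 10551.763
P = 10551.763 / 47.43
P = 222.47022981 kPa, rounded to 4 dp:

222.4702 kPa


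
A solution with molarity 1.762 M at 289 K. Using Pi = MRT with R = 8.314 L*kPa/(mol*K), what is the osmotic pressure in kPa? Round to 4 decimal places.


Osmotic pressure (van't Hoff): Pi = M*R*T.
RT = 8.314 * 289 = 2402.746
Pi = 1.762 * 2402.746
Pi = 4233.638452 kPa, rounded to 4 dp:

4233.6385 kPa


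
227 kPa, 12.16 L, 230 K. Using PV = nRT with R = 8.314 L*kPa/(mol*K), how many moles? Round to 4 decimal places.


PV = nRT, solve for n = PV / (RT).
PV = 227 * 12.16 = 2760.32
RT = 8.314 * 230 = 1912.22
n = 2760.32 / 1912.22
n = 1.44351591 mol, rounded to 4 dp:

1.4435 mol


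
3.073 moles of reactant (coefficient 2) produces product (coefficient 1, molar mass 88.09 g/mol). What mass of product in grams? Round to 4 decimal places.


Use the coefficient ratio to convert reactant moles to product moles, then multiply by the product's molar mass.
moles_P = moles_R * (coeff_P / coeff_R) = 3.073 * (1/2) = 1.5365
mass_P = moles_P * M_P = 1.5365 * 88.09
mass_P = 135.350285 g, rounded to 4 dp:

135.3503 g


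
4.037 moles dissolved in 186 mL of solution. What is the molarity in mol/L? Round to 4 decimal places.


Convert volume to liters: V_L = V_mL / 1000.
V_L = 186 / 1000 = 0.186 L
M = n / V_L = 4.037 / 0.186
M = 21.70430108 mol/L, rounded to 4 dp:

21.7043 mol/L


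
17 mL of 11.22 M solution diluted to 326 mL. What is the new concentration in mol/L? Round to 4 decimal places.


Dilution: M1*V1 = M2*V2, solve for M2.
M2 = M1*V1 / V2
M2 = 11.22 * 17 / 326
M2 = 190.74 / 326
M2 = 0.58509202 mol/L, rounded to 4 dp:

0.5851 mol/L


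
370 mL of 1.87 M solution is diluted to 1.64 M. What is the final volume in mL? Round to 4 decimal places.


Dilution: M1*V1 = M2*V2, solve for V2.
V2 = M1*V1 / M2
V2 = 1.87 * 370 / 1.64
V2 = 691.9 / 1.64
V2 = 421.8902439 mL, rounded to 4 dp:

421.8902 mL


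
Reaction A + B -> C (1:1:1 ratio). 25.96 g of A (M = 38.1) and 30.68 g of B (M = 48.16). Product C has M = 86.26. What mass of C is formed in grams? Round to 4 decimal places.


Find moles of each reactant; the smaller value is the limiting reagent in a 1:1:1 reaction, so moles_C equals moles of the limiter.
n_A = mass_A / M_A = 25.96 / 38.1 = 0.681365 mol
n_B = mass_B / M_B = 30.68 / 48.16 = 0.637043 mol
Limiting reagent: B (smaller), n_limiting = 0.637043 mol
mass_C = n_limiting * M_C = 0.637043 * 86.26
mass_C = 54.95132918 g, rounded to 4 dp:

54.9513 g


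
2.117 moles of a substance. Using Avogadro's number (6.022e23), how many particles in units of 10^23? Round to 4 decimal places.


N = n * NA, then divide by 1e23 for the requested units.
N / 1e23 = n * 6.022
N / 1e23 = 2.117 * 6.022
N / 1e23 = 12.748574, rounded to 4 dp:

12.7486


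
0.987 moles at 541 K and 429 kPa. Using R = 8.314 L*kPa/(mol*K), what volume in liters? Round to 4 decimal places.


PV = nRT, solve for V = nRT / P.
nRT = 0.987 * 8.314 * 541 = 4439.4016
V = 4439.4016 / 429
V = 10.34825548 L, rounded to 4 dp:

10.3483 L


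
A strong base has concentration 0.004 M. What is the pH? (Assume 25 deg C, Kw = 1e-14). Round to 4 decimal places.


A strong base dissociates completely, so [OH-] equals the given concentration.
pOH = -log10([OH-]) = -log10(0.004) = 2.39794
pH = 14 - pOH = 14 - 2.39794
pH = 11.60206, rounded to 4 dp:

11.6021


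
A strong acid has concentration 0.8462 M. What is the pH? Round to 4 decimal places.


A strong acid dissociates completely, so [H+] equals the given concentration.
pH = -log10([H+]) = -log10(0.8462)
pH = 0.07252698, rounded to 4 dp:

0.0725


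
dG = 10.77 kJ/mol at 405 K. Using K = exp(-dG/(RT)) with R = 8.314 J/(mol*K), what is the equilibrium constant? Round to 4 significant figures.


dG is in kJ/mol; multiply by 1000 to match R in J/(mol*K).
RT = 8.314 * 405 = 3367.17 J/mol
exponent = -dG*1000 / (RT) = -(10.77*1000) / 3367.17 = -3.1985317
K = exp(-3.1985317)
K = 0.040822099, rounded to 4 significant figures:

0.04082


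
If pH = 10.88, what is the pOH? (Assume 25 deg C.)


At 25 deg C, pH + pOH = 14.
pOH = 14 - pH = 14 - 10.88
pOH = 3.12:

3.12


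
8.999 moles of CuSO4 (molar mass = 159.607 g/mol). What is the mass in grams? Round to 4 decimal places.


mass = n * M
mass = 8.999 * 159.607
mass = 1436.303393 g, rounded to 4 dp:

1436.3034 g


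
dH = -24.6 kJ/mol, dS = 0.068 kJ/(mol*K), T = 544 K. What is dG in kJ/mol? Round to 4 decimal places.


Gibbs: dG = dH - T*dS (consistent units, dS already in kJ/(mol*K)).
T*dS = 544 * 0.068 = 36.992
dG = -24.6 - (36.992)
dG = -61.592 kJ/mol, rounded to 4 dp:

-61.5920 kJ/mol


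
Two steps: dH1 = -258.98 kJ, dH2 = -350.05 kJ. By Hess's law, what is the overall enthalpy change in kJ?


Hess's law: enthalpy is a state function, so add the step enthalpies.
dH_total = dH1 + dH2 = -258.98 + (-350.05)
dH_total = -609.03 kJ:

-609.03 kJ


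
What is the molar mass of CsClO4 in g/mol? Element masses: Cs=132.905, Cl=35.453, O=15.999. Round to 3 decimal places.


M = sum(count * atomic_mass) over atoms.
M = 1*132.905 + 1*35.453 + 4*15.999
M = 132.905 + 35.453 + 63.996
M = 232.354 g/mol, rounded to 3 dp:

232.354 g/mol


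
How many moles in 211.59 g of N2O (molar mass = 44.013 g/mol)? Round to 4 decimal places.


n = mass / M
n = 211.59 / 44.013
n = 4.80744326 mol, rounded to 4 dp:

4.8074 mol


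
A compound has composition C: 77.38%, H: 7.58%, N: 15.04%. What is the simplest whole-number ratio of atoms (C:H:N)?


Assume 100 g of compound, divide each mass% by atomic mass to get moles, then normalize by the smallest to get a raw atom ratio.
Moles per 100 g: C: 77.38/12.011 = 6.4424, H: 7.58/1.008 = 7.5198, N: 15.04/14.007 = 1.0737
Raw ratio (divide by min = 1.0737): C: 6.0, H: 7.003, N: 1.0
Multiply by 1 to clear fractions: C: 6.0 ~= 6, H: 7.003 ~= 7, N: 1.0 ~= 1
Reduce by GCD to get the simplest whole-number ratio:

6:7:1


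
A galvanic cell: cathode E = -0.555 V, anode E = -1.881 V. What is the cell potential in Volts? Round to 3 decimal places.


Standard cell potential: E_cell = E_cathode - E_anode.
E_cell = -0.555 - (-1.881)
E_cell = 1.326 V, rounded to 3 dp:

1.326 V


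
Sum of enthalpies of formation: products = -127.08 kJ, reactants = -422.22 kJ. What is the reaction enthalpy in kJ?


dH_rxn = sum(dH_f products) - sum(dH_f reactants)
dH_rxn = -127.08 - (-422.22)
dH_rxn = 295.14 kJ:

295.14 kJ


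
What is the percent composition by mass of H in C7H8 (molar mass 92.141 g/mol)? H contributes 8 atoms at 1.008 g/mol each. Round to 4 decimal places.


pct = 100 * (n_elem * M_elem) / M_total
mass_contribution = 8 * 1.008 = 8.064 g/mol
pct = 100 * 8.064 / 92.141
pct = 8.7518043 %, rounded to 4 dp:

8.7518 %


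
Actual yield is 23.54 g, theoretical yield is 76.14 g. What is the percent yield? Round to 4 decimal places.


% yield = 100 * actual / theoretical
% yield = 100 * 23.54 / 76.14
% yield = 30.91673234 %, rounded to 4 dp:

30.9167 %


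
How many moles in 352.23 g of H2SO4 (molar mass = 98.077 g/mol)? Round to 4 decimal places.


n = mass / M
n = 352.23 / 98.077
n = 3.59136189 mol, rounded to 4 dp:

3.5914 mol


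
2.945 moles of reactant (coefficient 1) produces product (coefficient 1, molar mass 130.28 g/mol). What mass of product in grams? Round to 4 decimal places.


Use the coefficient ratio to convert reactant moles to product moles, then multiply by the product's molar mass.
moles_P = moles_R * (coeff_P / coeff_R) = 2.945 * (1/1) = 2.945
mass_P = moles_P * M_P = 2.945 * 130.28
mass_P = 383.6746 g, rounded to 4 dp:

383.6746 g


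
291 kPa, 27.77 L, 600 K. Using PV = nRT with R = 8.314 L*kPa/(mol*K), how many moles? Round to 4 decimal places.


PV = nRT, solve for n = PV / (RT).
PV = 291 * 27.77 = 8081.07
RT = 8.314 * 600 = 4988.4
n = 8081.07 / 4988.4
n = 1.61997234 mol, rounded to 4 dp:

1.6200 mol


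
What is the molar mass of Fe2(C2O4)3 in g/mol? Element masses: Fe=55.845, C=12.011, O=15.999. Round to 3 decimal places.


M = sum(count * atomic_mass) over atoms.
M = 2*55.845 + 6*12.011 + 12*15.999
M = 111.69 + 72.066 + 191.988
M = 375.744 g/mol, rounded to 3 dp:

375.744 g/mol


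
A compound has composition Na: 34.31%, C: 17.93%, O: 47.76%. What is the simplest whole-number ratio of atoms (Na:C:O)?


Assume 100 g of compound, divide each mass% by atomic mass to get moles, then normalize by the smallest to get a raw atom ratio.
Moles per 100 g: Na: 34.31/22.99 = 1.4924, C: 17.93/12.011 = 1.4928, O: 47.76/15.999 = 2.9852
Raw ratio (divide by min = 1.4924): Na: 1.0, C: 1.0, O: 2.0
Multiply by 1 to clear fractions: Na: 1.0 ~= 1, C: 1.0 ~= 1, O: 2.0 ~= 2
Reduce by GCD to get the simplest whole-number ratio:

1:1:2


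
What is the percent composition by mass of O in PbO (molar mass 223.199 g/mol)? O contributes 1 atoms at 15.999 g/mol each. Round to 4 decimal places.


pct = 100 * (n_elem * M_elem) / M_total
mass_contribution = 1 * 15.999 = 15.999 g/mol
pct = 100 * 15.999 / 223.199
pct = 7.16804287 %, rounded to 4 dp:

7.1680 %


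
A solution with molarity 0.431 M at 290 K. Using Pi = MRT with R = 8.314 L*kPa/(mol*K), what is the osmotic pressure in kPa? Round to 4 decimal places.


Osmotic pressure (van't Hoff): Pi = M*R*T.
RT = 8.314 * 290 = 2411.06
Pi = 0.431 * 2411.06
Pi = 1039.16686 kPa, rounded to 4 dp:

1039.1669 kPa


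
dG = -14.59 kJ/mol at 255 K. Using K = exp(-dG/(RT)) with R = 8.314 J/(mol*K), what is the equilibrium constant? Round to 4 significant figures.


dG is in kJ/mol; multiply by 1000 to match R in J/(mol*K).
RT = 8.314 * 255 = 2120.07 J/mol
exponent = -dG*1000 / (RT) = -(-14.59*1000) / 2120.07 = 6.88184824
K = exp(6.88184824)
K = 974.42567, rounded to 4 significant figures:

974.4


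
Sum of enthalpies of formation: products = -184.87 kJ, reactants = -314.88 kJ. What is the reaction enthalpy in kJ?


dH_rxn = sum(dH_f products) - sum(dH_f reactants)
dH_rxn = -184.87 - (-314.88)
dH_rxn = 130.01 kJ:

130.01 kJ


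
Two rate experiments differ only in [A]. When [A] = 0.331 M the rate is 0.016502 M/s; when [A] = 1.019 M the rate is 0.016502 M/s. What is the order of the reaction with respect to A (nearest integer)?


Rate is proportional to [A]^n, so rate2/rate1 = ([A]2/[A]1)^n. Take logs to solve for n.
rate2/rate1 = 0.016502 / 0.016502 = 1.0
[A]2/[A]1 = 1.019 / 0.331 = 3.0785
n = ln(1.0) / ln(3.0785) = 0.0
Nearest integer order:

0


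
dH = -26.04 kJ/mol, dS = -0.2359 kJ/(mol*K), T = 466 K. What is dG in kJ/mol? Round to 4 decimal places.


Gibbs: dG = dH - T*dS (consistent units, dS already in kJ/(mol*K)).
T*dS = 466 * -0.2359 = -109.9294
dG = -26.04 - (-109.9294)
dG = 83.8894 kJ/mol, rounded to 4 dp:

83.8894 kJ/mol


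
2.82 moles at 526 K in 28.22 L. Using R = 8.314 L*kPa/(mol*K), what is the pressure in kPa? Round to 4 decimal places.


PV = nRT, solve for P = nRT / V.
nRT = 2.82 * 8.314 * 526 = 12332.3225
P = 12332.3225 / 28.22
P = 437.00646704 kPa, rounded to 4 dp:

437.0065 kPa


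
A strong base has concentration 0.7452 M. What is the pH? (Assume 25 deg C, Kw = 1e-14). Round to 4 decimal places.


A strong base dissociates completely, so [OH-] equals the given concentration.
pOH = -log10([OH-]) = -log10(0.7452) = 0.127727
pH = 14 - pOH = 14 - 0.127727
pH = 13.872273, rounded to 4 dp:

13.8723


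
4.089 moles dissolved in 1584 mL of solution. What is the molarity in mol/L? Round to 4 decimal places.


Convert volume to liters: V_L = V_mL / 1000.
V_L = 1584 / 1000 = 1.584 L
M = n / V_L = 4.089 / 1.584
M = 2.58143939 mol/L, rounded to 4 dp:

2.5814 mol/L


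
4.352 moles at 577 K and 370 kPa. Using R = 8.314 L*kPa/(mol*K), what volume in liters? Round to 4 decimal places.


PV = nRT, solve for V = nRT / P.
nRT = 4.352 * 8.314 * 577 = 20877.3187
V = 20877.3187 / 370
V = 56.42518568 L, rounded to 4 dp:

56.4252 L


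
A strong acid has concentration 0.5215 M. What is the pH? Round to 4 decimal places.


A strong acid dissociates completely, so [H+] equals the given concentration.
pH = -log10([H+]) = -log10(0.5215)
pH = 0.28274569, rounded to 4 dp:

0.2827


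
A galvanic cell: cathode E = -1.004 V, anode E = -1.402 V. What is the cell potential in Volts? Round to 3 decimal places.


Standard cell potential: E_cell = E_cathode - E_anode.
E_cell = -1.004 - (-1.402)
E_cell = 0.398 V, rounded to 3 dp:

0.398 V


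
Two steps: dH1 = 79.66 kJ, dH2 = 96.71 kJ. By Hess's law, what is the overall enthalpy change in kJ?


Hess's law: enthalpy is a state function, so add the step enthalpies.
dH_total = dH1 + dH2 = 79.66 + (96.71)
dH_total = 176.37 kJ:

176.37 kJ


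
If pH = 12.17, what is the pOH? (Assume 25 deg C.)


At 25 deg C, pH + pOH = 14.
pOH = 14 - pH = 14 - 12.17
pOH = 1.83:

1.83


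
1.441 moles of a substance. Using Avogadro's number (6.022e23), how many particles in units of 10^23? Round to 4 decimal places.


N = n * NA, then divide by 1e23 for the requested units.
N / 1e23 = n * 6.022
N / 1e23 = 1.441 * 6.022
N / 1e23 = 8.677702, rounded to 4 dp:

8.6777


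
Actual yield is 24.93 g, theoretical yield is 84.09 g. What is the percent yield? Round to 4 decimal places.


% yield = 100 * actual / theoretical
% yield = 100 * 24.93 / 84.09
% yield = 29.64680699 %, rounded to 4 dp:

29.6468 %


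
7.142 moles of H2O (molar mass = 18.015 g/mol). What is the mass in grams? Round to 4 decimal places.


mass = n * M
mass = 7.142 * 18.015
mass = 128.66313 g, rounded to 4 dp:

128.6631 g


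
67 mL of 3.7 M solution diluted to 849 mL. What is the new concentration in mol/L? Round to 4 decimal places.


Dilution: M1*V1 = M2*V2, solve for M2.
M2 = M1*V1 / V2
M2 = 3.7 * 67 / 849
M2 = 247.9 / 849
M2 = 0.29199058 mol/L, rounded to 4 dp:

0.2920 mol/L


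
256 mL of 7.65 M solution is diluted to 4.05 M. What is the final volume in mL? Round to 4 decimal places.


Dilution: M1*V1 = M2*V2, solve for V2.
V2 = M1*V1 / M2
V2 = 7.65 * 256 / 4.05
V2 = 1958.4 / 4.05
V2 = 483.55555556 mL, rounded to 4 dp:

483.5556 mL


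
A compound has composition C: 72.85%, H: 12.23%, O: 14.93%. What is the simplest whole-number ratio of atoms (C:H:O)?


Assume 100 g of compound, divide each mass% by atomic mass to get moles, then normalize by the smallest to get a raw atom ratio.
Moles per 100 g: C: 72.85/12.011 = 6.0653, H: 12.23/1.008 = 12.1329, O: 14.93/15.999 = 0.9332
Raw ratio (divide by min = 0.9332): C: 6.5, H: 13.002, O: 1.0
Multiply by 2 to clear fractions: C: 12.999 ~= 13, H: 26.003 ~= 26, O: 2.0 ~= 2
Reduce by GCD to get the simplest whole-number ratio:

13:26:2


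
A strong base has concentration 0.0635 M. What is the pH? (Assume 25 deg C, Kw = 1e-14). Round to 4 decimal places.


A strong base dissociates completely, so [OH-] equals the given concentration.
pOH = -log10([OH-]) = -log10(0.0635) = 1.197226
pH = 14 - pOH = 14 - 1.197226
pH = 12.802774, rounded to 4 dp:

12.8028


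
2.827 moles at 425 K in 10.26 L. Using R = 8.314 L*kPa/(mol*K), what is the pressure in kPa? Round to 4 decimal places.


PV = nRT, solve for P = nRT / V.
nRT = 2.827 * 8.314 * 425 = 9989.0631
P = 9989.0631 / 10.26
P = 973.59289474 kPa, rounded to 4 dp:

973.5929 kPa


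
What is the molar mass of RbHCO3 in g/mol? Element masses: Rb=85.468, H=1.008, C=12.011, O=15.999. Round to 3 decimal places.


M = sum(count * atomic_mass) over atoms.
M = 1*85.468 + 1*1.008 + 1*12.011 + 3*15.999
M = 85.468 + 1.008 + 12.011 + 47.997
M = 146.484 g/mol, rounded to 3 dp:

146.484 g/mol


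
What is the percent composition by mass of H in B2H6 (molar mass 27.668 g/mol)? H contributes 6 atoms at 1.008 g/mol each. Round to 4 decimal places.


pct = 100 * (n_elem * M_elem) / M_total
mass_contribution = 6 * 1.008 = 6.048 g/mol
pct = 100 * 6.048 / 27.668
pct = 21.85918751 %, rounded to 4 dp:

21.8592 %


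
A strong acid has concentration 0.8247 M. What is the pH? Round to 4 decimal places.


A strong acid dissociates completely, so [H+] equals the given concentration.
pH = -log10([H+]) = -log10(0.8247)
pH = 0.08370401, rounded to 4 dp:

0.0837


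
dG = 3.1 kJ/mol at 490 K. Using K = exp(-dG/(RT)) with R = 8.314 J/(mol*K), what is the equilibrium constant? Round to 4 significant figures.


dG is in kJ/mol; multiply by 1000 to match R in J/(mol*K).
RT = 8.314 * 490 = 4073.86 J/mol
exponent = -dG*1000 / (RT) = -(3.1*1000) / 4073.86 = -0.76094908
K = exp(-0.76094908)
K = 0.46722278, rounded to 4 significant figures:

0.4672


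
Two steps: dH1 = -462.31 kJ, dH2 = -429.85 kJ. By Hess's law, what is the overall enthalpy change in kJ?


Hess's law: enthalpy is a state function, so add the step enthalpies.
dH_total = dH1 + dH2 = -462.31 + (-429.85)
dH_total = -892.16 kJ:

-892.16 kJ


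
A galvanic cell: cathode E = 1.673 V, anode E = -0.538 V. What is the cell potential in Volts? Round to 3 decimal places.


Standard cell potential: E_cell = E_cathode - E_anode.
E_cell = 1.673 - (-0.538)
E_cell = 2.211 V, rounded to 3 dp:

2.211 V


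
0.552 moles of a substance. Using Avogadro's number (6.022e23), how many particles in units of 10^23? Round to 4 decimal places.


N = n * NA, then divide by 1e23 for the requested units.
N / 1e23 = n * 6.022
N / 1e23 = 0.552 * 6.022
N / 1e23 = 3.324144, rounded to 4 dp:

3.3241


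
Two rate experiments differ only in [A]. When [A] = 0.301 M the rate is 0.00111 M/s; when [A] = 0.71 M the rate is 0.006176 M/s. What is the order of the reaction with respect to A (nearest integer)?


Rate is proportional to [A]^n, so rate2/rate1 = ([A]2/[A]1)^n. Take logs to solve for n.
rate2/rate1 = 0.006176 / 0.00111 = 5.564
[A]2/[A]1 = 0.71 / 0.301 = 2.3588
n = ln(5.564) / ln(2.3588) = 2.0
Nearest integer order:

2
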